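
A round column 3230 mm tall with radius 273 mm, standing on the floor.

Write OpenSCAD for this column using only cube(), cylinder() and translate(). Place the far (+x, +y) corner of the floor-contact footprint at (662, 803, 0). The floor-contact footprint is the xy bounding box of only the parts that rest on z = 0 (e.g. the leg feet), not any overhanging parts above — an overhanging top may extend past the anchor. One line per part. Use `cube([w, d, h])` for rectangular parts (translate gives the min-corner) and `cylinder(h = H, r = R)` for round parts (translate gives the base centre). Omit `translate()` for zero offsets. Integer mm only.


translate([389, 530, 0]) cylinder(h = 3230, r = 273);


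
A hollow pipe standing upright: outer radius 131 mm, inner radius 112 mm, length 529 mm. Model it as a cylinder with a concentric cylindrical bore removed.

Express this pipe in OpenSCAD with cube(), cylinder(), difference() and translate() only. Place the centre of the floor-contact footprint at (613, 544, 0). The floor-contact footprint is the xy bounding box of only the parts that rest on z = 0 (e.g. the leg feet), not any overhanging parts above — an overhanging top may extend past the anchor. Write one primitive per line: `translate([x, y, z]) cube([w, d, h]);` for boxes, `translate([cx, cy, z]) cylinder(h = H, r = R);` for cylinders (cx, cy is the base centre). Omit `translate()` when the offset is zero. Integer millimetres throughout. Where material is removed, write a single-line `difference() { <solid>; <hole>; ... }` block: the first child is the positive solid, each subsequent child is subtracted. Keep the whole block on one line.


difference() { translate([613, 544, 0]) cylinder(h = 529, r = 131); translate([613, 544, 0]) cylinder(h = 529, r = 112); }


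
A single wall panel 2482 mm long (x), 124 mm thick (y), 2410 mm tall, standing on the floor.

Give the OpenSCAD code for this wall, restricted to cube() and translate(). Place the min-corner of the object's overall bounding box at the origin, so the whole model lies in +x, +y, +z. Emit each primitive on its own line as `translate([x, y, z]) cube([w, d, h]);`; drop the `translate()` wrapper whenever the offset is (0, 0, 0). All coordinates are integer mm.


cube([2482, 124, 2410]);


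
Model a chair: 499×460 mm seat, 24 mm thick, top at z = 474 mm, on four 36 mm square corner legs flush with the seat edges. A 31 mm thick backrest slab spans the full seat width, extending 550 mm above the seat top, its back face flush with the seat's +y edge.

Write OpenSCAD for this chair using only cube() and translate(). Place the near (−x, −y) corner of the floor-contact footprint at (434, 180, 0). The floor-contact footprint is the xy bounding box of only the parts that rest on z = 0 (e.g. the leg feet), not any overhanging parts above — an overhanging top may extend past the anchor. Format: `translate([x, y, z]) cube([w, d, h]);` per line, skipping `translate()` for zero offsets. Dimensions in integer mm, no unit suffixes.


translate([434, 180, 450]) cube([499, 460, 24]);
translate([434, 180, 0]) cube([36, 36, 450]);
translate([897, 180, 0]) cube([36, 36, 450]);
translate([434, 604, 0]) cube([36, 36, 450]);
translate([897, 604, 0]) cube([36, 36, 450]);
translate([434, 609, 474]) cube([499, 31, 550]);


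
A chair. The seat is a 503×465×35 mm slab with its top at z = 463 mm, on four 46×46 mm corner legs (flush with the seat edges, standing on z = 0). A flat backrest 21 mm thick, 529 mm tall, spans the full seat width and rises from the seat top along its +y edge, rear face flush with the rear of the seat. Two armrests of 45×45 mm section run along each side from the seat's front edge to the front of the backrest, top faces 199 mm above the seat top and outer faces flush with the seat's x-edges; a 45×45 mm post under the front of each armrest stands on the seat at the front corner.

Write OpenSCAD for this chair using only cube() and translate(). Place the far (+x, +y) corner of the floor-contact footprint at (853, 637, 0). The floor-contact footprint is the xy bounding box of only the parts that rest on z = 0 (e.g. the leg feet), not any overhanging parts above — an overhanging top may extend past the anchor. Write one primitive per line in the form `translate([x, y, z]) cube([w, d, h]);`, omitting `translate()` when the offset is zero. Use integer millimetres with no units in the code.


// leg_h = 463 - 35 = 428
// arm post h = 199 - 45 = 154
translate([350, 172, 428]) cube([503, 465, 35]);
translate([350, 172, 0]) cube([46, 46, 428]);
translate([807, 172, 0]) cube([46, 46, 428]);
translate([350, 591, 0]) cube([46, 46, 428]);
translate([807, 591, 0]) cube([46, 46, 428]);
translate([350, 616, 463]) cube([503, 21, 529]);
translate([350, 172, 617]) cube([45, 444, 45]);
translate([808, 172, 617]) cube([45, 444, 45]);
translate([350, 172, 463]) cube([45, 45, 154]);
translate([808, 172, 463]) cube([45, 45, 154]);


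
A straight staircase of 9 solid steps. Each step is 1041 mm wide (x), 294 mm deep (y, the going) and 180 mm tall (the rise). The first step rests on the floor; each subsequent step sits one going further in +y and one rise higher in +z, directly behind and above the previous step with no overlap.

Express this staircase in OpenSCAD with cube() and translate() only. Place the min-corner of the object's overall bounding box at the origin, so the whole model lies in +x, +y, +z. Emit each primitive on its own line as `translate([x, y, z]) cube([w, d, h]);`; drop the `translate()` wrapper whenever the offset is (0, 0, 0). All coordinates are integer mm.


cube([1041, 294, 180]);
translate([0, 294, 180]) cube([1041, 294, 180]);
translate([0, 588, 360]) cube([1041, 294, 180]);
translate([0, 882, 540]) cube([1041, 294, 180]);
translate([0, 1176, 720]) cube([1041, 294, 180]);
translate([0, 1470, 900]) cube([1041, 294, 180]);
translate([0, 1764, 1080]) cube([1041, 294, 180]);
translate([0, 2058, 1260]) cube([1041, 294, 180]);
translate([0, 2352, 1440]) cube([1041, 294, 180]);


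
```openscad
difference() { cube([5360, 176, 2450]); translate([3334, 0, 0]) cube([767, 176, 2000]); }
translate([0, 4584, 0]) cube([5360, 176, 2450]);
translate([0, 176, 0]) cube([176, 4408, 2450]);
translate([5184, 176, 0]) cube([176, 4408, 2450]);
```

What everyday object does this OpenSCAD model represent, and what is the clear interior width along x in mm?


A single room. The interior width is 5008 mm.

Four walls enclosing a rectangle with a door in the front wall — a room. Outside width 5360 minus two 176 mm walls gives 5008 mm.


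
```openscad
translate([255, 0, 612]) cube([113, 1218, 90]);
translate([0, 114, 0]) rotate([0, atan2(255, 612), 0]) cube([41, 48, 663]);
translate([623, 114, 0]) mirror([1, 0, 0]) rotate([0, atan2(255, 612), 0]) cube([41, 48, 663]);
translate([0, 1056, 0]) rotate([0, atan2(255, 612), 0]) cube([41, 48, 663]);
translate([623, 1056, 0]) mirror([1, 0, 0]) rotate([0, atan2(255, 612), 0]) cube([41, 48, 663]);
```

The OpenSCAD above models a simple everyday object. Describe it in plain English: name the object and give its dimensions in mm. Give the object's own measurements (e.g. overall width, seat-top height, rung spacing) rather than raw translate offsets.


A sawhorse. A 113×1218×90 mm beam (x, y, z) sits on two A-frame leg pairs. Each pair is two raked legs of 41×48 mm section (48 mm along y) splaying symmetrically in x. Each leg rises 612 mm vertically over 255 mm of horizontal reach and is 663 mm long along its own axis. Every leg's outer bottom edge rests on the floor and its outer top edge meets a bottom edge of the beam — the left legs (tilting toward +x) meet the beam's −x bottom edge, the right legs (their mirror images, tilting toward −x) meet its +x bottom edge — so the leg tops tuck under the beam, the beam's underside is 612 mm above the floor, and the feet are 623 mm apart outside-to-outside with the beam centred between them. The two leg pairs are set in 114 mm from either end of the beam.


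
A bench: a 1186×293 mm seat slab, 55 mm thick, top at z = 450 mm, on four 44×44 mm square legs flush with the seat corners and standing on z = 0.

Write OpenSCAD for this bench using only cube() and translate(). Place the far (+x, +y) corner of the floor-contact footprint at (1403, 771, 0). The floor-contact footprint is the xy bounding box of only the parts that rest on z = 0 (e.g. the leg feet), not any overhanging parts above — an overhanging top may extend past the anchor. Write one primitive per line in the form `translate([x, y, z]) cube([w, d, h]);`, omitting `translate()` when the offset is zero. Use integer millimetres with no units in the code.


translate([217, 478, 395]) cube([1186, 293, 55]);
translate([217, 478, 0]) cube([44, 44, 395]);
translate([217, 727, 0]) cube([44, 44, 395]);
translate([1359, 478, 0]) cube([44, 44, 395]);
translate([1359, 727, 0]) cube([44, 44, 395]);


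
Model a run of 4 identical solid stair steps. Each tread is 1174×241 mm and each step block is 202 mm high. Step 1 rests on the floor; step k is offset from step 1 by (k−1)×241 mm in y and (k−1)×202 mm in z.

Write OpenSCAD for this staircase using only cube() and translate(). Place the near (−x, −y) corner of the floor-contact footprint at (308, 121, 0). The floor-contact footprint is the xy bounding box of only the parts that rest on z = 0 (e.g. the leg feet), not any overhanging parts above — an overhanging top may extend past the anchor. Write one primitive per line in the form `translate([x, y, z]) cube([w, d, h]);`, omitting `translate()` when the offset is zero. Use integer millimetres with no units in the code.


translate([308, 121, 0]) cube([1174, 241, 202]);
translate([308, 362, 202]) cube([1174, 241, 202]);
translate([308, 603, 404]) cube([1174, 241, 202]);
translate([308, 844, 606]) cube([1174, 241, 202]);


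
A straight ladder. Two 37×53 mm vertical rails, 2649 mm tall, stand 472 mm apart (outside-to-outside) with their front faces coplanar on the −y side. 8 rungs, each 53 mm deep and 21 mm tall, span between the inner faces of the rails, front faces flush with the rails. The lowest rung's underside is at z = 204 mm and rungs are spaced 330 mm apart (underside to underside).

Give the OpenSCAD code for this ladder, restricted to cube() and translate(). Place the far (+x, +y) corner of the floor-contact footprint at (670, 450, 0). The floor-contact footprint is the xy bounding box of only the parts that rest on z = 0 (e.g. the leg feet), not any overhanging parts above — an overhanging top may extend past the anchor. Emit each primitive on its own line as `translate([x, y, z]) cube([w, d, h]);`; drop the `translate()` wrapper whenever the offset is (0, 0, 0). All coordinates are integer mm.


translate([198, 397, 0]) cube([37, 53, 2649]);
translate([633, 397, 0]) cube([37, 53, 2649]);
translate([235, 397, 204]) cube([398, 53, 21]);
translate([235, 397, 534]) cube([398, 53, 21]);
translate([235, 397, 864]) cube([398, 53, 21]);
translate([235, 397, 1194]) cube([398, 53, 21]);
translate([235, 397, 1524]) cube([398, 53, 21]);
translate([235, 397, 1854]) cube([398, 53, 21]);
translate([235, 397, 2184]) cube([398, 53, 21]);
translate([235, 397, 2514]) cube([398, 53, 21]);


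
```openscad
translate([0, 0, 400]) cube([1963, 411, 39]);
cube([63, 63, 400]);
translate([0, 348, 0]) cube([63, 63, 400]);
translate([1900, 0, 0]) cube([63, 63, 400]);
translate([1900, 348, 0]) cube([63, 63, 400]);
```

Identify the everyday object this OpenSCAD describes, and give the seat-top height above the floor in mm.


A bench. The seat-top height is 439 mm.

A long slab on four corner posts — a bench. The slab sits at z = 400 with thickness 39, so the top is 400 + 39 = 439 mm.


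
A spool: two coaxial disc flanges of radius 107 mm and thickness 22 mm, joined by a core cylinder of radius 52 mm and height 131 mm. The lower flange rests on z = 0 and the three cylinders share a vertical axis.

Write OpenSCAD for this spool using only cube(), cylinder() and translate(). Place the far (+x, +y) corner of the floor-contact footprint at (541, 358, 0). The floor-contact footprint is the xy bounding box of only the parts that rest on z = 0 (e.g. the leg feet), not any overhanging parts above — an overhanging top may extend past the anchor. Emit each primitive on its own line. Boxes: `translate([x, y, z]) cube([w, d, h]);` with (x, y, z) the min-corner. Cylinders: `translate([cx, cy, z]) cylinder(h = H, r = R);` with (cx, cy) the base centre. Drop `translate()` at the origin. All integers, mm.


translate([434, 251, 0]) cylinder(h = 22, r = 107);
translate([434, 251, 22]) cylinder(h = 131, r = 52);
translate([434, 251, 153]) cylinder(h = 22, r = 107);


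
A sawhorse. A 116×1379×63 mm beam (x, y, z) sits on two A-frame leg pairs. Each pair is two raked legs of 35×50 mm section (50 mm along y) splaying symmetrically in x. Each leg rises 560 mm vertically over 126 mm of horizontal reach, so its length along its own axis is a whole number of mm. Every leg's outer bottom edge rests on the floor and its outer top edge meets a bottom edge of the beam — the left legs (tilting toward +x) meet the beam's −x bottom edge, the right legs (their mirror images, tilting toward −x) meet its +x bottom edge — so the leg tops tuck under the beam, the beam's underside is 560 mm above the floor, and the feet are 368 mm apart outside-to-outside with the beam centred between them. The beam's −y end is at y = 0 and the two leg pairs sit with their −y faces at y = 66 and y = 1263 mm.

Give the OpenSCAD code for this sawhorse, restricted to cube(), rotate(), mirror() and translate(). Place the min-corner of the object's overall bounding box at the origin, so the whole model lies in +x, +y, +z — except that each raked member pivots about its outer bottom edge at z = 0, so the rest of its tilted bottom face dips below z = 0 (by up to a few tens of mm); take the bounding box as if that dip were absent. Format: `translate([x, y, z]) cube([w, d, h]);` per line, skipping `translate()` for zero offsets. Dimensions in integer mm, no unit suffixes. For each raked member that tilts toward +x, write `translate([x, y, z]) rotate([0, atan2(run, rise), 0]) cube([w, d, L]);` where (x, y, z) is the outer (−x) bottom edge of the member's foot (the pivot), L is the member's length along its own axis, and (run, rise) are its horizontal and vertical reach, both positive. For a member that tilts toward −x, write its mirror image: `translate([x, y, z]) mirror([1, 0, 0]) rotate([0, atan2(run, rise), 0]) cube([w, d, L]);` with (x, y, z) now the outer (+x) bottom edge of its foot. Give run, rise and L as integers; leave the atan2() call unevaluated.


translate([126, 0, 560]) cube([116, 1379, 63]);
translate([0, 66, 0]) rotate([0, atan2(126, 560), 0]) cube([35, 50, 574]);
translate([368, 66, 0]) mirror([1, 0, 0]) rotate([0, atan2(126, 560), 0]) cube([35, 50, 574]);
translate([0, 1263, 0]) rotate([0, atan2(126, 560), 0]) cube([35, 50, 574]);
translate([368, 1263, 0]) mirror([1, 0, 0]) rotate([0, atan2(126, 560), 0]) cube([35, 50, 574]);


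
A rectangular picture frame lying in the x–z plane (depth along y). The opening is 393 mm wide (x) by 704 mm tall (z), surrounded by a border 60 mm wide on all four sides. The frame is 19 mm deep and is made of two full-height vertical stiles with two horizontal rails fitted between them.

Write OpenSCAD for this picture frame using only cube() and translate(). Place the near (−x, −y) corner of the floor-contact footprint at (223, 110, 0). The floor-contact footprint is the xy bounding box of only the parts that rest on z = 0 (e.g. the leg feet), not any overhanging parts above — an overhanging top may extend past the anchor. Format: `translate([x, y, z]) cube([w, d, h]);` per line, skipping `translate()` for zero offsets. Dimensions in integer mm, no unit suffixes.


translate([223, 110, 0]) cube([60, 19, 824]);
translate([676, 110, 0]) cube([60, 19, 824]);
translate([283, 110, 0]) cube([393, 19, 60]);
translate([283, 110, 764]) cube([393, 19, 60]);


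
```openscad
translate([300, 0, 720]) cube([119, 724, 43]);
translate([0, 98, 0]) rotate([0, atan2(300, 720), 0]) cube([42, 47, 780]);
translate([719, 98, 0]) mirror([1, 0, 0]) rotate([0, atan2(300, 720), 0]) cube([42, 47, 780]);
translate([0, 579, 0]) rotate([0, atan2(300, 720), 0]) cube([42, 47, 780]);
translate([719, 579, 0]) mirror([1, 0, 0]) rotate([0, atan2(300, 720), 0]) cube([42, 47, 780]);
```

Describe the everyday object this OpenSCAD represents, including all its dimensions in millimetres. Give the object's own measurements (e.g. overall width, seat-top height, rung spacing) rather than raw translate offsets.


A sawhorse. A 119×724×43 mm beam (x, y, z) sits on two A-frame leg pairs. Each pair is two raked legs of 42×47 mm section (47 mm along y) splaying symmetrically in x. Each leg rises 720 mm vertically over 300 mm of horizontal reach and is 780 mm long along its own axis. Every leg's outer bottom edge rests on the floor and its outer top edge meets a bottom edge of the beam — the left legs (tilting toward +x) meet the beam's −x bottom edge, the right legs (their mirror images, tilting toward −x) meet its +x bottom edge — so the leg tops tuck under the beam, the beam's underside is 720 mm above the floor, and the feet are 719 mm apart outside-to-outside with the beam centred between them. The two leg pairs are set in 98 mm from either end of the beam.


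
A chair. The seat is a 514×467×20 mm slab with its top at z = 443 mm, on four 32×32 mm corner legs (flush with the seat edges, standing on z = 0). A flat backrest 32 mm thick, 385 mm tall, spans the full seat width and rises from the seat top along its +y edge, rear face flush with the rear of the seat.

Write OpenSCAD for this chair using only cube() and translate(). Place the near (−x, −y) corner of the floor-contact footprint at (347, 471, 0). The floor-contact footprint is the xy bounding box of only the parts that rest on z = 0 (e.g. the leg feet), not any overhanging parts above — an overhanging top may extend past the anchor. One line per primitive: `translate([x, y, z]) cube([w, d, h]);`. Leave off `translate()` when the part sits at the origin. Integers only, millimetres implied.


translate([347, 471, 423]) cube([514, 467, 20]);
translate([347, 471, 0]) cube([32, 32, 423]);
translate([829, 471, 0]) cube([32, 32, 423]);
translate([347, 906, 0]) cube([32, 32, 423]);
translate([829, 906, 0]) cube([32, 32, 423]);
translate([347, 906, 443]) cube([514, 32, 385]);


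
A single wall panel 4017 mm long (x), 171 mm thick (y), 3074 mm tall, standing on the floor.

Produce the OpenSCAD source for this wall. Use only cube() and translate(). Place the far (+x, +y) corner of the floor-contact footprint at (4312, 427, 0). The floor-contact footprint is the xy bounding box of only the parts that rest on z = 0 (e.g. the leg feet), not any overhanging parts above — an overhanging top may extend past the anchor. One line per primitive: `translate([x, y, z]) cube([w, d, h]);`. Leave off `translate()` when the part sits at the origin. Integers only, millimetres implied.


translate([295, 256, 0]) cube([4017, 171, 3074]);


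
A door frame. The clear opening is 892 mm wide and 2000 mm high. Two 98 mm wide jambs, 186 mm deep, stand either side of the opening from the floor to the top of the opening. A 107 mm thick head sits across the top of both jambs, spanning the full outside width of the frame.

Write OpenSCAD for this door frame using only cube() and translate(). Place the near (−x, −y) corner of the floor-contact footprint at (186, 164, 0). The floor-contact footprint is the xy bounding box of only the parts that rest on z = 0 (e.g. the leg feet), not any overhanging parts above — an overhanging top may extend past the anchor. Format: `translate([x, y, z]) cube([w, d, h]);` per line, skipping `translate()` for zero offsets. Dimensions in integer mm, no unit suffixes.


translate([186, 164, 0]) cube([98, 186, 2000]);
translate([1176, 164, 0]) cube([98, 186, 2000]);
translate([186, 164, 2000]) cube([1088, 186, 107]);


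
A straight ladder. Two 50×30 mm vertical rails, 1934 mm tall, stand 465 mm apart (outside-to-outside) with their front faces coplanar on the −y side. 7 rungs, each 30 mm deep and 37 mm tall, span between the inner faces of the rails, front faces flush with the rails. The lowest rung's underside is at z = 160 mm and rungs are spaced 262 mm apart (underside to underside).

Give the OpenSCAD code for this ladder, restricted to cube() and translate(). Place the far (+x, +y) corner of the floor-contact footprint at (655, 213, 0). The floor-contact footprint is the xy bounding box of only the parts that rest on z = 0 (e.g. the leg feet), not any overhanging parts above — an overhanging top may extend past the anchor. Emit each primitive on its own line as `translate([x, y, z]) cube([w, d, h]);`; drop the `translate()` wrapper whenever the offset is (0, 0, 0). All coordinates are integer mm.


// rung span = 465 - 2*50 = 365
// rung[k] z = 160 + k*262
translate([190, 183, 0]) cube([50, 30, 1934]);
translate([605, 183, 0]) cube([50, 30, 1934]);
translate([240, 183, 160]) cube([365, 30, 37]);
translate([240, 183, 422]) cube([365, 30, 37]);
translate([240, 183, 684]) cube([365, 30, 37]);
translate([240, 183, 946]) cube([365, 30, 37]);
translate([240, 183, 1208]) cube([365, 30, 37]);
translate([240, 183, 1470]) cube([365, 30, 37]);
translate([240, 183, 1732]) cube([365, 30, 37]);


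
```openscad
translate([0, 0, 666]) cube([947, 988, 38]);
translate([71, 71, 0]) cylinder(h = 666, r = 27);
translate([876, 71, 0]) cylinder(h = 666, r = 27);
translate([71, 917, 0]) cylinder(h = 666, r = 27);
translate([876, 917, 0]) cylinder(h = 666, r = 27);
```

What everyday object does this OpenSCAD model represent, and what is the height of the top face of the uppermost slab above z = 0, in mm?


A table. The table height is 704 mm.

A 947×988×38 slab sits at z = 666 on four Ø54 mm round legs — a table. The top surface is at 666 + 38 = 704 mm.


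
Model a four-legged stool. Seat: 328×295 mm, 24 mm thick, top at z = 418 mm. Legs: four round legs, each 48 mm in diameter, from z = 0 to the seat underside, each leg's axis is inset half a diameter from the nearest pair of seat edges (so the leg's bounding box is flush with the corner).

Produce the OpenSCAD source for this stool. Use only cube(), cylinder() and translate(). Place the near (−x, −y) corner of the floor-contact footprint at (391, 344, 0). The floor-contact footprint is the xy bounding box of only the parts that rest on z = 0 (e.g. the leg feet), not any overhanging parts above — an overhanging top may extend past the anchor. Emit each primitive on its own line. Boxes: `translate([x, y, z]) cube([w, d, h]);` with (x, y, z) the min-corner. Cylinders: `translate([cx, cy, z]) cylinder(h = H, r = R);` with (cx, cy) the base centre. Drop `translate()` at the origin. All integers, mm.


translate([391, 344, 394]) cube([328, 295, 24]);
translate([415, 368, 0]) cylinder(h = 394, r = 24);
translate([695, 368, 0]) cylinder(h = 394, r = 24);
translate([415, 615, 0]) cylinder(h = 394, r = 24);
translate([695, 615, 0]) cylinder(h = 394, r = 24);


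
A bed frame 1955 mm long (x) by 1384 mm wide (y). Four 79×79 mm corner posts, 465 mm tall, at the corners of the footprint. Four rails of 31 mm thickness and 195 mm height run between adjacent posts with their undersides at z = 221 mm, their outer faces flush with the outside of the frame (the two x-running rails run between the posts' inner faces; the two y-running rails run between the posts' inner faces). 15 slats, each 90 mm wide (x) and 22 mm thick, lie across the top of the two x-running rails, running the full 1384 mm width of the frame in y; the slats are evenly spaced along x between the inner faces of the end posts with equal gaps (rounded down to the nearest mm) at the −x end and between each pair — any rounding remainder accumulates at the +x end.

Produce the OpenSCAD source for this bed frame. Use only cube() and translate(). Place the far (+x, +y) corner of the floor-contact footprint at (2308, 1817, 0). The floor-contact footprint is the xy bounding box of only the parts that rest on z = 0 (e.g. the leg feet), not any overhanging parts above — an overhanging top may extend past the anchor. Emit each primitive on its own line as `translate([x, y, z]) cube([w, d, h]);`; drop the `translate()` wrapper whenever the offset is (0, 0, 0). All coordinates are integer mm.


translate([353, 433, 0]) cube([79, 79, 465]);
translate([353, 1738, 0]) cube([79, 79, 465]);
translate([2229, 433, 0]) cube([79, 79, 465]);
translate([2229, 1738, 0]) cube([79, 79, 465]);
translate([432, 433, 221]) cube([1797, 31, 195]);
translate([432, 1786, 221]) cube([1797, 31, 195]);
translate([353, 512, 221]) cube([31, 1226, 195]);
translate([2277, 512, 221]) cube([31, 1226, 195]);
translate([459, 433, 416]) cube([90, 1384, 22]);
translate([576, 433, 416]) cube([90, 1384, 22]);
translate([693, 433, 416]) cube([90, 1384, 22]);
translate([810, 433, 416]) cube([90, 1384, 22]);
translate([927, 433, 416]) cube([90, 1384, 22]);
translate([1044, 433, 416]) cube([90, 1384, 22]);
translate([1161, 433, 416]) cube([90, 1384, 22]);
translate([1278, 433, 416]) cube([90, 1384, 22]);
translate([1395, 433, 416]) cube([90, 1384, 22]);
translate([1512, 433, 416]) cube([90, 1384, 22]);
translate([1629, 433, 416]) cube([90, 1384, 22]);
translate([1746, 433, 416]) cube([90, 1384, 22]);
translate([1863, 433, 416]) cube([90, 1384, 22]);
translate([1980, 433, 416]) cube([90, 1384, 22]);
translate([2097, 433, 416]) cube([90, 1384, 22]);


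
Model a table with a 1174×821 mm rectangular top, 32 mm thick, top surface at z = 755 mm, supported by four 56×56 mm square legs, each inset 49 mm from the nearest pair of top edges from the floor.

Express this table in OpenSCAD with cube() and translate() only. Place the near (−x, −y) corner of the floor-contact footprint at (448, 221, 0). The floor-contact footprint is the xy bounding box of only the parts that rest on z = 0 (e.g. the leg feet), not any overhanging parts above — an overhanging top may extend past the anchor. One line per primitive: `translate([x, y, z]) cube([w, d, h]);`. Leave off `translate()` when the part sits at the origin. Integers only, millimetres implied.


translate([399, 172, 723]) cube([1174, 821, 32]);
translate([448, 221, 0]) cube([56, 56, 723]);
translate([1468, 221, 0]) cube([56, 56, 723]);
translate([448, 888, 0]) cube([56, 56, 723]);
translate([1468, 888, 0]) cube([56, 56, 723]);


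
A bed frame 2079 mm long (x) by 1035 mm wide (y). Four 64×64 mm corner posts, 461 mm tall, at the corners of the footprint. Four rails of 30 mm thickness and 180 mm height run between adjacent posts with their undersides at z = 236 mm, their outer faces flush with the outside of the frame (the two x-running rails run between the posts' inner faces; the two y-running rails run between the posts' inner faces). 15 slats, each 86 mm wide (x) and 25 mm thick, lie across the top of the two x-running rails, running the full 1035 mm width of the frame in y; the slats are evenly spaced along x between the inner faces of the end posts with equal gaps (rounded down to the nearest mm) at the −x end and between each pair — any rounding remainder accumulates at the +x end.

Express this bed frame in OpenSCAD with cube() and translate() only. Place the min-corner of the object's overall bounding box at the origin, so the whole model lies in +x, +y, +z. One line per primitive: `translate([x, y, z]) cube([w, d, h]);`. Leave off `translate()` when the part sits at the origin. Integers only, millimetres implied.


cube([64, 64, 461]);
translate([0, 971, 0]) cube([64, 64, 461]);
translate([2015, 0, 0]) cube([64, 64, 461]);
translate([2015, 971, 0]) cube([64, 64, 461]);
translate([64, 0, 236]) cube([1951, 30, 180]);
translate([64, 1005, 236]) cube([1951, 30, 180]);
translate([0, 64, 236]) cube([30, 907, 180]);
translate([2049, 64, 236]) cube([30, 907, 180]);
translate([105, 0, 416]) cube([86, 1035, 25]);
translate([232, 0, 416]) cube([86, 1035, 25]);
translate([359, 0, 416]) cube([86, 1035, 25]);
translate([486, 0, 416]) cube([86, 1035, 25]);
translate([613, 0, 416]) cube([86, 1035, 25]);
translate([740, 0, 416]) cube([86, 1035, 25]);
translate([867, 0, 416]) cube([86, 1035, 25]);
translate([994, 0, 416]) cube([86, 1035, 25]);
translate([1121, 0, 416]) cube([86, 1035, 25]);
translate([1248, 0, 416]) cube([86, 1035, 25]);
translate([1375, 0, 416]) cube([86, 1035, 25]);
translate([1502, 0, 416]) cube([86, 1035, 25]);
translate([1629, 0, 416]) cube([86, 1035, 25]);
translate([1756, 0, 416]) cube([86, 1035, 25]);
translate([1883, 0, 416]) cube([86, 1035, 25]);


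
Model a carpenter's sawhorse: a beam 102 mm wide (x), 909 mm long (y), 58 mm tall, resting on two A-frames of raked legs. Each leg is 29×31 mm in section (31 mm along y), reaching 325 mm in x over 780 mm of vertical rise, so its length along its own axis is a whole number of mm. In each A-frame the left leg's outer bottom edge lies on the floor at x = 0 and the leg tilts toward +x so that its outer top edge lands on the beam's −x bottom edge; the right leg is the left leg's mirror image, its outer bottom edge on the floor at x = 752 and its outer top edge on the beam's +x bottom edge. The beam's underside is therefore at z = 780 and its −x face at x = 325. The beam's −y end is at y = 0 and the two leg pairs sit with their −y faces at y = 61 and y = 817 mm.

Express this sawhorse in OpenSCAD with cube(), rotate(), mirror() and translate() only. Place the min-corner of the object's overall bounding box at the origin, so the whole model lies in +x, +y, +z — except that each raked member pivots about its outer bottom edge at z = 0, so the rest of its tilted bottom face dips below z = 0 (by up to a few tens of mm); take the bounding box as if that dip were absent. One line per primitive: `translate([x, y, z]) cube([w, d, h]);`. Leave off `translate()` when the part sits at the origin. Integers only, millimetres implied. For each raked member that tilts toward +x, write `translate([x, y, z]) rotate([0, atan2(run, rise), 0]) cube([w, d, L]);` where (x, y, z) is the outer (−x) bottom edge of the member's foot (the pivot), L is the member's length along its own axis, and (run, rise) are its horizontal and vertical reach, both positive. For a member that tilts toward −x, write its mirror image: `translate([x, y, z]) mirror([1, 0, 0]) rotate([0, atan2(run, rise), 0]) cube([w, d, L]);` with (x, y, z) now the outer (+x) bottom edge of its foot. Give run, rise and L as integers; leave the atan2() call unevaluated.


translate([325, 0, 780]) cube([102, 909, 58]);
translate([0, 61, 0]) rotate([0, atan2(325, 780), 0]) cube([29, 31, 845]);
translate([752, 61, 0]) mirror([1, 0, 0]) rotate([0, atan2(325, 780), 0]) cube([29, 31, 845]);
translate([0, 817, 0]) rotate([0, atan2(325, 780), 0]) cube([29, 31, 845]);
translate([752, 817, 0]) mirror([1, 0, 0]) rotate([0, atan2(325, 780), 0]) cube([29, 31, 845]);


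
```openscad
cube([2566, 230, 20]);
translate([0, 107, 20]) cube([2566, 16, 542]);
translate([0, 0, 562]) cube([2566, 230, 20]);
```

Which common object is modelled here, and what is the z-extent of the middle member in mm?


An I-beam. The web height is 542 mm.

Two wide flanges with a thin centred web — an I-beam. Overall 582 mm minus two 20 mm flanges gives a web of 582 − 2·20 = 542 mm.


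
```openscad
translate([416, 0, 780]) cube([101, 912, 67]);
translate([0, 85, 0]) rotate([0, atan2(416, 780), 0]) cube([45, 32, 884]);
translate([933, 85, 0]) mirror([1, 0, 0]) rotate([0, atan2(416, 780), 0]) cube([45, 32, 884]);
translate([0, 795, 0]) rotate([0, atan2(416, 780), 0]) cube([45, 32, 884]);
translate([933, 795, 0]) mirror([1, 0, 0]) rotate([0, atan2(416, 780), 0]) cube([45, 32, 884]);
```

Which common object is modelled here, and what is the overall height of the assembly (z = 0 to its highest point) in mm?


A sawhorse. The overall height is 847 mm.

A beam across two mirrored pairs of raked legs — a sawhorse. The beam's underside is at z = 780 (matching the legs' vertical rise in atan2(416, 780)) and the beam is 67 mm tall, so its top is at 780 + 67 = 847 mm. The raked legs top out at the beam's underside, so that is the highest point.


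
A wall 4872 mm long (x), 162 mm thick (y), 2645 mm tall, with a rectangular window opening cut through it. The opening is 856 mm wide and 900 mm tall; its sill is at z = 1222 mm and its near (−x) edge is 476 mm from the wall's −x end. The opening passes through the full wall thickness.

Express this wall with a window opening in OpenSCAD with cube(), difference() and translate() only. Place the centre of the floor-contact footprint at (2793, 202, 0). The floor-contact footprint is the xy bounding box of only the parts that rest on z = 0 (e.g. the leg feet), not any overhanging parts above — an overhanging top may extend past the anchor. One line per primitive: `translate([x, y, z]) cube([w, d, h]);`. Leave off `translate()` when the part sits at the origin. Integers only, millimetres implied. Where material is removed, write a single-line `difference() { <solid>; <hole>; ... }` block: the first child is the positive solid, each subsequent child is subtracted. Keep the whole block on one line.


difference() { translate([357, 121, 0]) cube([4872, 162, 2645]); translate([833, 121, 1222]) cube([856, 162, 900]); }


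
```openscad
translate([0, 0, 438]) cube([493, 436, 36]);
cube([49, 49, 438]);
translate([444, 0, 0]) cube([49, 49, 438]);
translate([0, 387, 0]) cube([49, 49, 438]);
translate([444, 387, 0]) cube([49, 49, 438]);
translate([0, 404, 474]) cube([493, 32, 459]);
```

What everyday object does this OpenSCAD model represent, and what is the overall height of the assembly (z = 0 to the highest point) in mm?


A chair. The overall height is 933 mm.

A slab on four corner posts with a tall panel at the back — a chair. The seat slab sits at z = 438 with thickness 36, and the 459 mm backrest starts at the seat top, so the overall height is 438 + 36 + 459 = 933 mm.


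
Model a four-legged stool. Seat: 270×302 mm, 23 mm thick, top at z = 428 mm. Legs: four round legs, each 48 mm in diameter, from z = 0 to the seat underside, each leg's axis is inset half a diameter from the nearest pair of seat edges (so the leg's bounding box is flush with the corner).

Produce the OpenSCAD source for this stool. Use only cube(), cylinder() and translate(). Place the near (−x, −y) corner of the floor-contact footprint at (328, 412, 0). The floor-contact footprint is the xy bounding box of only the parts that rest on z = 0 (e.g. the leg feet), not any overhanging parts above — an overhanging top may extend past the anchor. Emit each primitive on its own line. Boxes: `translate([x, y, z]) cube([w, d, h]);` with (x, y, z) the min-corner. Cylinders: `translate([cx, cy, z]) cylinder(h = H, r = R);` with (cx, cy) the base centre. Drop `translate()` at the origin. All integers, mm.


translate([328, 412, 405]) cube([270, 302, 23]);
translate([352, 436, 0]) cylinder(h = 405, r = 24);
translate([574, 436, 0]) cylinder(h = 405, r = 24);
translate([352, 690, 0]) cylinder(h = 405, r = 24);
translate([574, 690, 0]) cylinder(h = 405, r = 24);


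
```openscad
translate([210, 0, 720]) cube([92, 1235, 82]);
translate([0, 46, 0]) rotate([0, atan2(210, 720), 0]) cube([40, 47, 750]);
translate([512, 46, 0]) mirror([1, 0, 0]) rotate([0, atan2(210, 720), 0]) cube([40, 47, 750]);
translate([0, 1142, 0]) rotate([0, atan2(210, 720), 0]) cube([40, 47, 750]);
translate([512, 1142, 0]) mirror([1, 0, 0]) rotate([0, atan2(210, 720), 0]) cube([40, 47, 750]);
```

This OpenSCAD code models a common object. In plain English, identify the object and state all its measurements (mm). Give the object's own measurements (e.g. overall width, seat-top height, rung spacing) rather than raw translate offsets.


A sawhorse. A 92×1235×82 mm beam (x, y, z) sits on two A-frame leg pairs. Each pair is two raked legs of 40×47 mm section (47 mm along y) splaying symmetrically in x. Each leg rises 720 mm vertically over 210 mm of horizontal reach and is 750 mm long along its own axis. Every leg's outer bottom edge rests on the floor and its outer top edge meets a bottom edge of the beam — the left legs (tilting toward +x) meet the beam's −x bottom edge, the right legs (their mirror images, tilting toward −x) meet its +x bottom edge — so the leg tops tuck under the beam, the beam's underside is 720 mm above the floor, and the feet are 512 mm apart outside-to-outside with the beam centred between them. The two leg pairs are set in 46 mm from either end of the beam.


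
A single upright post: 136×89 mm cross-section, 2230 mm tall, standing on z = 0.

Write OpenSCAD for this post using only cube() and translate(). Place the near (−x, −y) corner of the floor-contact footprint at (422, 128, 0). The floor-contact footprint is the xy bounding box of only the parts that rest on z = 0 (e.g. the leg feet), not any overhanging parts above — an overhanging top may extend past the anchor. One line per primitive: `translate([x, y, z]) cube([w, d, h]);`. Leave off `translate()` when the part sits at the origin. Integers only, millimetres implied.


translate([422, 128, 0]) cube([136, 89, 2230]);


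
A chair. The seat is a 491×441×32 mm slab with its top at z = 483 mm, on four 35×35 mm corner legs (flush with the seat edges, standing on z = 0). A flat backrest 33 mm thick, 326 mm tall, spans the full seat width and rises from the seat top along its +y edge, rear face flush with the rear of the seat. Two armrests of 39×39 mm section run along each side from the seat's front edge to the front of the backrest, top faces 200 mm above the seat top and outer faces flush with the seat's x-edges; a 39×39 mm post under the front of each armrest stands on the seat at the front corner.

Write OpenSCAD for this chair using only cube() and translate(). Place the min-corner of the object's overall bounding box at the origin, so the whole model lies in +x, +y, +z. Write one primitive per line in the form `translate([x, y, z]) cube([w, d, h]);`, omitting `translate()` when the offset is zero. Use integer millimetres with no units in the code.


// leg_h = 483 - 32 = 451
// arm post h = 200 - 39 = 161
translate([0, 0, 451]) cube([491, 441, 32]);
cube([35, 35, 451]);
translate([456, 0, 0]) cube([35, 35, 451]);
translate([0, 406, 0]) cube([35, 35, 451]);
translate([456, 406, 0]) cube([35, 35, 451]);
translate([0, 408, 483]) cube([491, 33, 326]);
translate([0, 0, 644]) cube([39, 408, 39]);
translate([452, 0, 644]) cube([39, 408, 39]);
translate([0, 0, 483]) cube([39, 39, 161]);
translate([452, 0, 483]) cube([39, 39, 161]);


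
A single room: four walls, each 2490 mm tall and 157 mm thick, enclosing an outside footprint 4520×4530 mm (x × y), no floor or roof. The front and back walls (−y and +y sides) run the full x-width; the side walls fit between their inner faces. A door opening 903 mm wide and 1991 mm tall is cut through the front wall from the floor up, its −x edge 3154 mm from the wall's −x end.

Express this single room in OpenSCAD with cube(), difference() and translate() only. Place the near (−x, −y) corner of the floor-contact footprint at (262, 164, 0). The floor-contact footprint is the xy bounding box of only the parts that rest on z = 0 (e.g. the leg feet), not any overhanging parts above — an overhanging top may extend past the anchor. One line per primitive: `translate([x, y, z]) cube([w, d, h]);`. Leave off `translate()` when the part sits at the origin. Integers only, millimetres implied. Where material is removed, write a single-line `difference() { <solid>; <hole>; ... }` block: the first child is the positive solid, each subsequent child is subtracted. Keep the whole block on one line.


difference() { translate([262, 164, 0]) cube([4520, 157, 2490]); translate([3416, 164, 0]) cube([903, 157, 1991]); }
translate([262, 4537, 0]) cube([4520, 157, 2490]);
translate([262, 321, 0]) cube([157, 4216, 2490]);
translate([4625, 321, 0]) cube([157, 4216, 2490]);


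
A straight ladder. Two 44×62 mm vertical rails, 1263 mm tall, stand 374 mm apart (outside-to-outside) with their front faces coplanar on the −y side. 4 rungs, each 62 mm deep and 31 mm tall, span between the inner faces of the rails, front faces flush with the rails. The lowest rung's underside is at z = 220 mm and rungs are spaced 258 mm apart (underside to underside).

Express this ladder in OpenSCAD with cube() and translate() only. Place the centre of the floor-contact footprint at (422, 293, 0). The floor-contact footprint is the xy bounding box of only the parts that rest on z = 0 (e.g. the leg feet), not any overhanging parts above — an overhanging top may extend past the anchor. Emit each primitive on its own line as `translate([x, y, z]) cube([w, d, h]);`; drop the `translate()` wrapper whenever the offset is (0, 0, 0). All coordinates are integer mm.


translate([235, 262, 0]) cube([44, 62, 1263]);
translate([565, 262, 0]) cube([44, 62, 1263]);
translate([279, 262, 220]) cube([286, 62, 31]);
translate([279, 262, 478]) cube([286, 62, 31]);
translate([279, 262, 736]) cube([286, 62, 31]);
translate([279, 262, 994]) cube([286, 62, 31]);
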